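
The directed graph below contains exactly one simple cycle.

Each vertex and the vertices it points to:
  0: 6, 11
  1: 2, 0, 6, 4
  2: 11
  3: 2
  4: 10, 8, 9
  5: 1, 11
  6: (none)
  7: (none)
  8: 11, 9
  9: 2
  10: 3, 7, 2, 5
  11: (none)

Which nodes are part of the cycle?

DFS with gray/black marking from 1:
1 gray
  2 gray
    11 gray
    11 black
  2 black
  0 gray
    6 gray
    6 black
    0→11: 11 black — skip
  0 black
  1→6: 6 black — skip
  4 gray
    10 gray
      3 gray
        3→2: 2 black — skip
      3 black
      7 gray
      7 black
      10→2: 2 black — skip
      5 gray
        5→1: 1 is gray → back edge
Back edge closes the cycle 1 → 4 → 10 → 5 → 1; its vertices are {1, 4, 5, 10}.

1, 4, 5, 10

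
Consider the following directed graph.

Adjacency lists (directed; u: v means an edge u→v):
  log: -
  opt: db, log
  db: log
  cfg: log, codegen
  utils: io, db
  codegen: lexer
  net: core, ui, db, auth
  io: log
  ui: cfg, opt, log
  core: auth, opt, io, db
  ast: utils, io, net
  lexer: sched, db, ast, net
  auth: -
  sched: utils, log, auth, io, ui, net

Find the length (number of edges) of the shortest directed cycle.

5

For each vertex v, BFS finds the shortest path from v back to v.
The shortest such closed walk is codegen → lexer → net → ui → cfg → codegen, length 5.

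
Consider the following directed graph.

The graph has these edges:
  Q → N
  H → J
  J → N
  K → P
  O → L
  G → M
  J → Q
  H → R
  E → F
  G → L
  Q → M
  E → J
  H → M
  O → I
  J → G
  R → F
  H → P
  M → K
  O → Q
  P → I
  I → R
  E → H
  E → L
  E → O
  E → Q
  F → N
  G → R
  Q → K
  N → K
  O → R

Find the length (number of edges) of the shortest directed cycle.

6

For each vertex v, BFS finds the shortest path from v back to v.
The shortest such closed walk is F → N → K → P → I → R → F, length 6.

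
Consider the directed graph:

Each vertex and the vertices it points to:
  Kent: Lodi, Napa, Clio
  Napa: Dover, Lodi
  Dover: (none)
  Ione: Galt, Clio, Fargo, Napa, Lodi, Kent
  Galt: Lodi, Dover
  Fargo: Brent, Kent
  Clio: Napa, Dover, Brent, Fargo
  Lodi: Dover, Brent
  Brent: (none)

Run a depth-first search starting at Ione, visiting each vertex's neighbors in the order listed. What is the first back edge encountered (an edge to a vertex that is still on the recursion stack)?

DFS from Ione (visiting each vertex's neighbors in the order listed); mark gray on enter, black on exit:
Ione gray
  Galt gray
    Lodi gray
      Dover gray
      Dover black
      Brent gray
      Brent black
    Lodi black
    Galt→Dover: Dover black — skip
  Galt black
  Clio gray
    Napa gray
      Napa→Dover: Dover black — skip
      Napa→Lodi: Lodi black — skip
    Napa black
    Clio→Dover: Dover black — skip
    Clio→Brent: Brent black — skip
    Fargo gray
      Fargo→Brent: Brent black — skip
      Kent gray
        Kent→Lodi: Lodi black — skip
        Kent→Napa: Napa black — skip
        Kent→Clio: Clio is gray → back edge
First back edge: Kent → Clio.

Kent→Clio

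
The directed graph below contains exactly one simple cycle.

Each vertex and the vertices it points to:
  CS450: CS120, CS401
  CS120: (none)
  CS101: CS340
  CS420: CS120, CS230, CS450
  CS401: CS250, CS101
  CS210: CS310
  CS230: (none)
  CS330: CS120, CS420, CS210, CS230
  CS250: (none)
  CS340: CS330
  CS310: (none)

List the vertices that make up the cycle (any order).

DFS with gray/black marking from CS340:
CS340 gray
  CS330 gray
    CS120 gray
    CS120 black
    CS420 gray
      CS420→CS120: CS120 black — skip
      CS230 gray
      CS230 black
      CS450 gray
        CS450→CS120: CS120 black — skip
        CS401 gray
          CS250 gray
          CS250 black
          CS101 gray
            CS101→CS340: CS340 is gray → back edge
Back edge closes the cycle CS340 → CS330 → CS420 → CS450 → CS401 → CS101 → CS340; its vertices are {CS101, CS330, CS340, CS401, CS420, CS450}.

CS101, CS330, CS340, CS401, CS420, CS450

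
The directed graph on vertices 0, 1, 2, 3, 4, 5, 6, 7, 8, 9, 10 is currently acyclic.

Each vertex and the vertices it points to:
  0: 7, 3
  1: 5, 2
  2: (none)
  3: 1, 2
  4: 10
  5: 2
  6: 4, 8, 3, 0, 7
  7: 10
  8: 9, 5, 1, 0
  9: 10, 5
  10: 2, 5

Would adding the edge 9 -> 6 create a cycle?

Yes

Adding 9→6 creates a cycle iff 6 can already reach 9.
Path from 6: 6 → 8 → 9.
So 6 → … → 9 → 6 is a cycle.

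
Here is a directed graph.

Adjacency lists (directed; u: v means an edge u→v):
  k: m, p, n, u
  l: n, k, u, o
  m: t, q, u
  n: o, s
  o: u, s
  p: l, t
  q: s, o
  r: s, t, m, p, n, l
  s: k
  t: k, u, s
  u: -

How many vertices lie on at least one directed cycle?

9

A vertex is on a directed cycle iff it belongs to a strongly connected component of size ≥ 2 (or has a self-loop).
The vertices on cycles are {k, l, m, n, o, p, q, s, t} — 9 in total.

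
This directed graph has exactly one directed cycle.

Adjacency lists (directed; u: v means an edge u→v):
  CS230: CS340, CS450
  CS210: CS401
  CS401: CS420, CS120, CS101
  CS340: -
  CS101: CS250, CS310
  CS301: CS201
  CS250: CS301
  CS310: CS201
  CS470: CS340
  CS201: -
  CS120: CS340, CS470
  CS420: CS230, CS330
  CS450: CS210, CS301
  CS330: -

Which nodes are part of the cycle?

CS210, CS230, CS401, CS420, CS450

DFS with gray/black marking from CS210:
CS210 gray
  CS401 gray
    CS420 gray
      CS230 gray
        CS340 gray
        CS340 black
        CS450 gray
          CS450→CS210: CS210 is gray → back edge
Back edge closes the cycle CS210 → CS401 → CS420 → CS230 → CS450 → CS210; its vertices are {CS210, CS230, CS401, CS420, CS450}.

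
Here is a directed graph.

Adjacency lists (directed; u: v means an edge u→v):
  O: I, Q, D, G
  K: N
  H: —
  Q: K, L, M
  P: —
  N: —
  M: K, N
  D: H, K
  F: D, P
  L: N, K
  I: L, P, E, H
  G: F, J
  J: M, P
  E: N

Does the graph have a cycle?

No

DFS with white/gray/black marking, starting from M:
M gray
  K gray
    N gray
    N black
  K black
  M→N: N black — skip
M black
O gray
  I gray
    L gray
      L→N: N black — skip
      L→K: K black — skip
    L black
    P gray
    P black
    E gray
      E→N: N black — skip
    E black
    H gray
    H black
  I black
  Q gray
    Q→K: K black — skip
    Q→L: L black — skip
    Q→M: M black — skip
  Q black
  D gray
    D→H: H black — skip
    D→K: K black — skip
  D black
  G gray
    F gray
      F→D: D black — skip
      F→P: P black — skip
    F black
    J gray
      J→M: M black — skip
      J→P: P black — skip
    J black
  G black
O black
Every edge goes to a white or black vertex — no back edge, so the graph is acyclic.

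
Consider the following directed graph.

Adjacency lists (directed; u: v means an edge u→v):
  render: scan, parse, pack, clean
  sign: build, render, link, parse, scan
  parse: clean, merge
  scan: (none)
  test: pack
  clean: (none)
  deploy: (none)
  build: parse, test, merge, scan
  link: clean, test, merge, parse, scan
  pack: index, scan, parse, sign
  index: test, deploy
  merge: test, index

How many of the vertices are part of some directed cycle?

9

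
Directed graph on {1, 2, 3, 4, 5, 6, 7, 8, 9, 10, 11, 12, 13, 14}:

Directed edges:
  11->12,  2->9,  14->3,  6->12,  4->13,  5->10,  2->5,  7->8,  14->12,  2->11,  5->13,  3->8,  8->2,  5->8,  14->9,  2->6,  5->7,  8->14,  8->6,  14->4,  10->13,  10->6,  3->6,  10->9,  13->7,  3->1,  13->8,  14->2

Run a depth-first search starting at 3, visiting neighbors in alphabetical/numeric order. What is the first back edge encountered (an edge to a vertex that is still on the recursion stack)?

7→8

DFS from 3 (visiting neighbors in alphabetical/numeric order); mark gray on enter, black on exit:
3 gray
  1 gray
  1 black
  6 gray
    12 gray
    12 black
  6 black
  8 gray
    2 gray
      5 gray
        7 gray
          7→8: 8 is gray → back edge
First back edge: 7 → 8.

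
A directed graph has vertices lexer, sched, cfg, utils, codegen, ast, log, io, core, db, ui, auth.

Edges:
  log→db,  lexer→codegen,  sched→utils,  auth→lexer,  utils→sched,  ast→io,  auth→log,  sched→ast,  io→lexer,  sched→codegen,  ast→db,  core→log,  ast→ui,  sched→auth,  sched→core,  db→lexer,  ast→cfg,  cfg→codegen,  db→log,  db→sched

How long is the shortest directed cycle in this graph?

2

For each vertex v, BFS finds the shortest path from v back to v.
The shortest such closed walk is sched → utils → sched, length 2.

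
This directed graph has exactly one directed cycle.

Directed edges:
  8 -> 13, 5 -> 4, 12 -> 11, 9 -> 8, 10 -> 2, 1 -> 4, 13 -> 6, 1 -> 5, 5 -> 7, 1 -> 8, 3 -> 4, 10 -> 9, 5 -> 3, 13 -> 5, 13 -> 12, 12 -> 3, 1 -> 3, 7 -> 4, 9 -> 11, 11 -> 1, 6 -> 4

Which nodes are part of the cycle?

1, 8, 11, 12, 13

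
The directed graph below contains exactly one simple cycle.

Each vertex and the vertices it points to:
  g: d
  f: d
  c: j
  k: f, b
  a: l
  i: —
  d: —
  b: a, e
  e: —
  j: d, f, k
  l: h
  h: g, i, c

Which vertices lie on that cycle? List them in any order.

a, b, c, h, j, k, l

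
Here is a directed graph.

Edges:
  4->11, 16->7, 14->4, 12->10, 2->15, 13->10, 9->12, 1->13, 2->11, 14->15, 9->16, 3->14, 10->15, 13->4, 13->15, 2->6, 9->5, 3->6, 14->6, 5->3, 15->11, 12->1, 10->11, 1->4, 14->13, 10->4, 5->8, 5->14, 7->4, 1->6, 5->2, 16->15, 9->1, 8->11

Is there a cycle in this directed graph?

DFS with white/gray/black marking, starting from 7:
7 gray
  4 gray
    11 gray
    11 black
  4 black
7 black
1 gray
  6 gray
  6 black
  13 gray
    13→4: 4 black — skip
    10 gray
      10→4: 4 black — skip
      10→11: 11 black — skip
      15 gray
        15→11: 11 black — skip
      15 black
    10 black
    13→15: 15 black — skip
  13 black
  1→4: 4 black — skip
1 black
2 gray
  2→15: 15 black — skip
  2→6: 6 black — skip
  2→11: 11 black — skip
2 black
3 gray
  14 gray
    14→13: 13 black — skip
    14→6: 6 black — skip
    14→4: 4 black — skip
    14→15: 15 black — skip
  14 black
  3→6: 6 black — skip
3 black
5 gray
  8 gray
    8→11: 11 black — skip
  8 black
  5→3: 3 black — skip
  5→2: 2 black — skip
  5→14: 14 black — skip
5 black
9 gray
  9→1: 1 black — skip
  12 gray
    12→10: 10 black — skip
    12→1: 1 black — skip
  12 black
  9→5: 5 black — skip
  16 gray
    16→7: 7 black — skip
    16→15: 15 black — skip
  16 black
9 black
Every edge goes to a white or black vertex — no back edge, so the graph is acyclic.

No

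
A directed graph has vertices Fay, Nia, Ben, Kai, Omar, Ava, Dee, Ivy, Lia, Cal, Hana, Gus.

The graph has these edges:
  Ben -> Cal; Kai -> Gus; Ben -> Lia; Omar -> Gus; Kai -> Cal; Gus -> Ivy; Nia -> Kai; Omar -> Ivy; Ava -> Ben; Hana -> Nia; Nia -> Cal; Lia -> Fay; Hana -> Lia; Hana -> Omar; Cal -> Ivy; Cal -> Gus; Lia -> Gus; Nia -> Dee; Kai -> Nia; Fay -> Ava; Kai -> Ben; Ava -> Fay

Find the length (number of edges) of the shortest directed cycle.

2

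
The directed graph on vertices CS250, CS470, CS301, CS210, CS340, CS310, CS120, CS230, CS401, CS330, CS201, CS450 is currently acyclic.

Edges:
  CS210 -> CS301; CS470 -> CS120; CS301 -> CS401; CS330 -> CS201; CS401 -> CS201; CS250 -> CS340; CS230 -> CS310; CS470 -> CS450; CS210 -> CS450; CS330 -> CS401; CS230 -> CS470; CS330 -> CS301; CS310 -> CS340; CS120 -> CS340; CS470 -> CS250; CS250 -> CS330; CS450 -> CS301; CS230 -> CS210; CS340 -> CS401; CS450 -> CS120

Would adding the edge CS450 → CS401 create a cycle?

Adding CS450→CS401 creates a cycle iff CS401 can already reach CS450.
Explore from CS401: no path reaches CS450. The graph stays acyclic.

No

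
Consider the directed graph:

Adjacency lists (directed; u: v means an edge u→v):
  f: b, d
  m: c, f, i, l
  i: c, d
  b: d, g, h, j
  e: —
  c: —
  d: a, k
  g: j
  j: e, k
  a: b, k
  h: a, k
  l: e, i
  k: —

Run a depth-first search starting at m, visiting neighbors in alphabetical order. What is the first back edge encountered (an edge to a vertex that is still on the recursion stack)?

a→b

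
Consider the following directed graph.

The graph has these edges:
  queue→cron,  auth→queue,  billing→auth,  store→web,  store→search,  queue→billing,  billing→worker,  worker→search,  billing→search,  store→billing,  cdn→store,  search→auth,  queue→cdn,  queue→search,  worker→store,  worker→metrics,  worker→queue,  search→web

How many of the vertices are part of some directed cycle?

7

A vertex is on a directed cycle iff it belongs to a strongly connected component of size ≥ 2 (or has a self-loop).
The vertices on cycles are {cdn, auth, queue, store, search, worker, billing} — 7 in total.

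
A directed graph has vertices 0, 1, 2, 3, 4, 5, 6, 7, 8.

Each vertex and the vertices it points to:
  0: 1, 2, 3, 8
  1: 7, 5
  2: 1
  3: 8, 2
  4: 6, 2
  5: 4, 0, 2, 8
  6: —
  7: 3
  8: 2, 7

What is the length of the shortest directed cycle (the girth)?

For each vertex v, BFS finds the shortest path from v back to v.
The shortest such closed walk is 1 → 5 → 2 → 1, length 3.

3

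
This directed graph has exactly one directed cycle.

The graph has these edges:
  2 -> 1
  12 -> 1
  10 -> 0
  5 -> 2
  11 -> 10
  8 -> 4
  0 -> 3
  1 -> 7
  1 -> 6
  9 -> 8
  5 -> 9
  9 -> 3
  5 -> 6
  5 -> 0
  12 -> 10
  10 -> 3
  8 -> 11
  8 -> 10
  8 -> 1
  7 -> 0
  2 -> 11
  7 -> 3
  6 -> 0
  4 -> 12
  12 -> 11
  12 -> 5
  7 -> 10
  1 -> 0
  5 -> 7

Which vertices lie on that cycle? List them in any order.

4, 5, 8, 9, 12

DFS with gray/black marking from 4:
4 gray
  12 gray
    10 gray
      3 gray
      3 black
      0 gray
        0→3: 3 black — skip
      0 black
    10 black
    11 gray
      11→10: 10 black — skip
    11 black
    1 gray
      6 gray
        6→0: 0 black — skip
      6 black
      1→0: 0 black — skip
      7 gray
        7→0: 0 black — skip
        7→10: 10 black — skip
        7→3: 3 black — skip
      7 black
    1 black
    5 gray
      5→6: 6 black — skip
      5→0: 0 black — skip
      5→7: 7 black — skip
      2 gray
        2→1: 1 black — skip
        2→11: 11 black — skip
      2 black
      9 gray
        9→3: 3 black — skip
        8 gray
          8→4: 4 is gray → back edge
Back edge closes the cycle 4 → 12 → 5 → 9 → 8 → 4; its vertices are {4, 5, 8, 9, 12}.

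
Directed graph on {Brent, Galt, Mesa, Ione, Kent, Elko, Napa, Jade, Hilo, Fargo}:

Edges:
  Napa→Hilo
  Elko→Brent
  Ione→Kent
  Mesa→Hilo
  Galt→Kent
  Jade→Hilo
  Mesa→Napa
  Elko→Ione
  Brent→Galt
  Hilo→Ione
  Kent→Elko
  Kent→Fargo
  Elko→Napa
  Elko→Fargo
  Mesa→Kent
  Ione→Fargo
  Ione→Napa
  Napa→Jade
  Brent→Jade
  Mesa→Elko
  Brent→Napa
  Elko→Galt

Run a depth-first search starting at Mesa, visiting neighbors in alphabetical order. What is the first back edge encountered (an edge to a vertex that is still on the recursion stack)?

Kent->Elko

DFS from Mesa (visiting neighbors in alphabetical order); mark gray on enter, black on exit:
Mesa gray
  Elko gray
    Brent gray
      Galt gray
        Kent gray
          Kent→Elko: Elko is gray → back edge
First back edge: Kent → Elko.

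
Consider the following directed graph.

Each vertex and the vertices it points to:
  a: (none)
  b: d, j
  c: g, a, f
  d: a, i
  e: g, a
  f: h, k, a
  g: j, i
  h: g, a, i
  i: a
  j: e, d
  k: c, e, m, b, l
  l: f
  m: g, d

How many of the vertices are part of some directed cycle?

A vertex is on a directed cycle iff it belongs to a strongly connected component of size ≥ 2 (or has a self-loop).
The vertices on cycles are {c, e, f, g, j, k, l} — 7 in total.

7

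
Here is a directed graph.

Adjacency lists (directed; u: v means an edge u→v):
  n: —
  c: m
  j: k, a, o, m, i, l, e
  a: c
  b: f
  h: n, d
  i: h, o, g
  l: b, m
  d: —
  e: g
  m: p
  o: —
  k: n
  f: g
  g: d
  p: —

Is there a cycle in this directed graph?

DFS with white/gray/black marking, starting from b:
b gray
  f gray
    g gray
      d gray
      d black
    g black
  f black
b black
n gray
n black
c gray
  m gray
    p gray
    p black
  m black
c black
j gray
  k gray
    k→n: n black — skip
  k black
  a gray
    a→c: c black — skip
  a black
  o gray
  o black
  j→m: m black — skip
  i gray
    h gray
      h→n: n black — skip
      h→d: d black — skip
    h black
    i→o: o black — skip
    i→g: g black — skip
  i black
  l gray
    l→b: b black — skip
    l→m: m black — skip
  l black
  e gray
    e→g: g black — skip
  e black
j black
Every edge goes to a white or black vertex — no back edge, so the graph is acyclic.

No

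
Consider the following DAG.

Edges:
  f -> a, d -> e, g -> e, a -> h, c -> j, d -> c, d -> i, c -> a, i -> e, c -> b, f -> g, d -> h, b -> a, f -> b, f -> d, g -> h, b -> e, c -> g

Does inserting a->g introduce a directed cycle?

Adding a→g creates a cycle iff g can already reach a.
Explore from g: no path reaches a. The graph stays acyclic.

No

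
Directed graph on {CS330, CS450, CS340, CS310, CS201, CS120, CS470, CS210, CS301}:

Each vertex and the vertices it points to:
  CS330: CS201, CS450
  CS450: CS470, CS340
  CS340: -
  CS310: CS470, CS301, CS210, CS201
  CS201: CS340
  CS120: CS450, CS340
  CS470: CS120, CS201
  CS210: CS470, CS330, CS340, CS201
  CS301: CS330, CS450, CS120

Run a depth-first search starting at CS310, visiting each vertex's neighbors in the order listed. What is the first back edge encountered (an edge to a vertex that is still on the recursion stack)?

DFS from CS310 (visiting each vertex's neighbors in the order listed); mark gray on enter, black on exit:
CS310 gray
  CS470 gray
    CS120 gray
      CS450 gray
        CS450→CS470: CS470 is gray → back edge
First back edge: CS450 → CS470.

CS450->CS470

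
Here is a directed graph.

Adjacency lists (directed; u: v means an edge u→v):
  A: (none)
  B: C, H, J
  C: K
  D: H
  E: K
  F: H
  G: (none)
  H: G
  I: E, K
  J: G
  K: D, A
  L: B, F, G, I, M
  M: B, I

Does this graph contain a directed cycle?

DFS with white/gray/black marking, starting from E:
E gray
  K gray
    D gray
      H gray
        G gray
        G black
      H black
    D black
    A gray
    A black
  K black
E black
B gray
  C gray
    C→K: K black — skip
  C black
  B→H: H black — skip
  J gray
    J→G: G black — skip
  J black
B black
F gray
  F→H: H black — skip
F black
I gray
  I→E: E black — skip
  I→K: K black — skip
I black
L gray
  L→B: B black — skip
  L→F: F black — skip
  L→G: G black — skip
  L→I: I black — skip
  M gray
    M→B: B black — skip
    M→I: I black — skip
  M black
L black
Every edge goes to a white or black vertex — no back edge, so the graph is acyclic.

No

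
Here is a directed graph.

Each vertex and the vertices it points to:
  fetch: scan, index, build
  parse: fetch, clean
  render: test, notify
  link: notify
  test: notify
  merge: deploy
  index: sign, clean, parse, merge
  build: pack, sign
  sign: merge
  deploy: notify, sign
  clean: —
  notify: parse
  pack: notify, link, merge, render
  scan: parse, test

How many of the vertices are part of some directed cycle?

A vertex is on a directed cycle iff it belongs to a strongly connected component of size ≥ 2 (or has a self-loop).
The vertices on cycles are {link, pack, scan, sign, test, build, fetch, index, merge, parse, deploy, notify, render} — 13 in total.

13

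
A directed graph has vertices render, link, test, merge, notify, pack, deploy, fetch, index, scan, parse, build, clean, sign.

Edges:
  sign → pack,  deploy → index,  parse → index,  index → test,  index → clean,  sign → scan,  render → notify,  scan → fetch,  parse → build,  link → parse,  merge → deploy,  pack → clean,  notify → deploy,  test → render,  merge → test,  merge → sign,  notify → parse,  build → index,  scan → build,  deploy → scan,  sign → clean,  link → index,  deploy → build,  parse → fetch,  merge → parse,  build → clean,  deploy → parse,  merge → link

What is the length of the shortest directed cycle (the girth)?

For each vertex v, BFS finds the shortest path from v back to v.
The shortest such closed walk is test → render → notify → parse → index → test, length 5.

5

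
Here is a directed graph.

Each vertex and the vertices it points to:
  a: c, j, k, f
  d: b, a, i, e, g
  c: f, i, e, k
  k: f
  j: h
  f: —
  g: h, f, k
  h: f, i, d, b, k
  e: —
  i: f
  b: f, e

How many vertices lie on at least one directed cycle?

5

A vertex is on a directed cycle iff it belongs to a strongly connected component of size ≥ 2 (or has a self-loop).
The vertices on cycles are {a, d, g, h, j} — 5 in total.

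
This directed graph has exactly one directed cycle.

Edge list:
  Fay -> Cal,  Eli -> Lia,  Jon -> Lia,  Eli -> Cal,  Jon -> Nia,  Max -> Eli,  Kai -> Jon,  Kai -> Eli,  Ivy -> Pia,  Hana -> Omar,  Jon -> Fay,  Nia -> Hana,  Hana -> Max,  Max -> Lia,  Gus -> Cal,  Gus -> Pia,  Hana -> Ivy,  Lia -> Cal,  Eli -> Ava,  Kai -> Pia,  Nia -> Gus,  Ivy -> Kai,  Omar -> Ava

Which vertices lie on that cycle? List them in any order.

Ivy, Jon, Kai, Nia, Hana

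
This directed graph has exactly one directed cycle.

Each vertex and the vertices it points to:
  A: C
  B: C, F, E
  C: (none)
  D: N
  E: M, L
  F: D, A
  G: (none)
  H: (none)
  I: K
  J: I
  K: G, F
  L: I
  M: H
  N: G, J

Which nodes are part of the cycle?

D, F, I, J, K, N

DFS with gray/black marking from F:
F gray
  D gray
    N gray
      G gray
      G black
      J gray
        I gray
          K gray
            K→G: G black — skip
            K→F: F is gray → back edge
Back edge closes the cycle F → D → N → J → I → K → F; its vertices are {D, F, I, J, K, N}.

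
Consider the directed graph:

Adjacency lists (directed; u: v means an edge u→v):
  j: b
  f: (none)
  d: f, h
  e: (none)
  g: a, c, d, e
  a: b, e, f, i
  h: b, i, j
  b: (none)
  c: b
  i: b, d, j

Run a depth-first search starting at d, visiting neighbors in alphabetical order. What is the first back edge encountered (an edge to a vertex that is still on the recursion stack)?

i→d

DFS from d (visiting neighbors in alphabetical order); mark gray on enter, black on exit:
d gray
  f gray
  f black
  h gray
    b gray
    b black
    i gray
      i→b: b black — skip
      i→d: d is gray → back edge
First back edge: i → d.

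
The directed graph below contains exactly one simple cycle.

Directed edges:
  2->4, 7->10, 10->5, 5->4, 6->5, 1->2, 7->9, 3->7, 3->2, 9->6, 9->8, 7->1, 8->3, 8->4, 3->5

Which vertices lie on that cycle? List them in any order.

3, 7, 8, 9

DFS with gray/black marking from 7:
7 gray
  10 gray
    5 gray
      4 gray
      4 black
    5 black
  10 black
  1 gray
    2 gray
      2→4: 4 black — skip
    2 black
  1 black
  9 gray
    8 gray
      8→4: 4 black — skip
      3 gray
        3→5: 5 black — skip
        3→7: 7 is gray → back edge
Back edge closes the cycle 7 → 9 → 8 → 3 → 7; its vertices are {3, 7, 8, 9}.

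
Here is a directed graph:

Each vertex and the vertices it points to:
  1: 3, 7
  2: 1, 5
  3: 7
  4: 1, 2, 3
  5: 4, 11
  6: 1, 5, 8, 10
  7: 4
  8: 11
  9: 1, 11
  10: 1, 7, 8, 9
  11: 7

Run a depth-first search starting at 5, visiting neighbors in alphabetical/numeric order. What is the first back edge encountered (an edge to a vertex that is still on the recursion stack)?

DFS from 5 (visiting neighbors in alphabetical/numeric order); mark gray on enter, black on exit:
5 gray
  4 gray
    1 gray
      3 gray
        7 gray
          7→4: 4 is gray → back edge
First back edge: 7 → 4.

7→4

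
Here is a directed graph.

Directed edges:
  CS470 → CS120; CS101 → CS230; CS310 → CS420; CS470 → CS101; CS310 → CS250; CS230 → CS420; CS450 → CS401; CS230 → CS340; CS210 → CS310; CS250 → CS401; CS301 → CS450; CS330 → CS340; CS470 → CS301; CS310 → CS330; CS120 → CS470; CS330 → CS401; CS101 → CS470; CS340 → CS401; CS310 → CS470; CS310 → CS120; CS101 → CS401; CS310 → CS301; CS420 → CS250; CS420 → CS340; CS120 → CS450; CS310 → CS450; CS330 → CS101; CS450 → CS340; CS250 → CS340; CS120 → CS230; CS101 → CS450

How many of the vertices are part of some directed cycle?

A vertex is on a directed cycle iff it belongs to a strongly connected component of size ≥ 2 (or has a self-loop).
The vertices on cycles are {CS101, CS120, CS470} — 3 in total.

3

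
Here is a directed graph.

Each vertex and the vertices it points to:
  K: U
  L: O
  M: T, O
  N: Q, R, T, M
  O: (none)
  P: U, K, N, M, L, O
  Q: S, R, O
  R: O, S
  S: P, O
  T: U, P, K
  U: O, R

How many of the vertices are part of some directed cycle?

9

A vertex is on a directed cycle iff it belongs to a strongly connected component of size ≥ 2 (or has a self-loop).
The vertices on cycles are {K, M, N, P, Q, R, S, T, U} — 9 in total.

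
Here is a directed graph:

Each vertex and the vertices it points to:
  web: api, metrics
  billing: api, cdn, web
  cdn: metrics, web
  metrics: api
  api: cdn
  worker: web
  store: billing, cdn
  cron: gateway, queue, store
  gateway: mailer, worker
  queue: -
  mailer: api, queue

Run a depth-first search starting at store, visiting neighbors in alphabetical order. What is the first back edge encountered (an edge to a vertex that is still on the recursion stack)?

metrics->api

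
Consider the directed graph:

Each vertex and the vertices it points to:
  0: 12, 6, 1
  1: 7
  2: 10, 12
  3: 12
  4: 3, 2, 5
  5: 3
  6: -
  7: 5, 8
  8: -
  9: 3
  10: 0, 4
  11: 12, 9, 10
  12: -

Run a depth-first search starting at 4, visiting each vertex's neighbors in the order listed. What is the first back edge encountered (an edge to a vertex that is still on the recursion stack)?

DFS from 4 (visiting each vertex's neighbors in the order listed); mark gray on enter, black on exit:
4 gray
  3 gray
    12 gray
    12 black
  3 black
  2 gray
    10 gray
      0 gray
        0→12: 12 black — skip
        6 gray
        6 black
        1 gray
          7 gray
            5 gray
              5→3: 3 black — skip
            5 black
            8 gray
            8 black
          7 black
        1 black
      0 black
      10→4: 4 is gray → back edge
First back edge: 10 → 4.

10->4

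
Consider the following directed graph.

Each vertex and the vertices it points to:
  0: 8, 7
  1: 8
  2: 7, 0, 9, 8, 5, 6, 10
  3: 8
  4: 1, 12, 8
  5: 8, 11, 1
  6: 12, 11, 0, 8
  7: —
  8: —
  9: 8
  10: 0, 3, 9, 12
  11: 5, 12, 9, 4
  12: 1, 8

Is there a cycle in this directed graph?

Yes

DFS with white/gray/black marking, starting from 3:
3 gray
  8 gray
  8 black
3 black
0 gray
  0→8: 8 black — skip
  7 gray
  7 black
0 black
1 gray
  1→8: 8 black — skip
1 black
2 gray
  2→7: 7 black — skip
  2→0: 0 black — skip
  9 gray
    9→8: 8 black — skip
  9 black
  2→8: 8 black — skip
  5 gray
    5→8: 8 black — skip
    11 gray
      11→5: 5 is gray → back edge
Back edge found, so a cycle exists: 5 → 11 → 5.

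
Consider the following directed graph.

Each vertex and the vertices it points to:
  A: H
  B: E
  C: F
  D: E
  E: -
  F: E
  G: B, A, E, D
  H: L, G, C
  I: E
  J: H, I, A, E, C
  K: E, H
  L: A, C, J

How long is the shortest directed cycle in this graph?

For each vertex v, BFS finds the shortest path from v back to v.
The shortest such closed walk is H → G → A → H, length 3.

3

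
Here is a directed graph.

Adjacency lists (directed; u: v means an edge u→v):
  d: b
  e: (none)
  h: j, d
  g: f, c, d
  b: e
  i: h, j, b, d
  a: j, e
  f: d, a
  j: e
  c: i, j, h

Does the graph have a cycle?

DFS with white/gray/black marking, starting from j:
j gray
  e gray
  e black
j black
d gray
  b gray
    b→e: e black — skip
  b black
d black
h gray
  h→j: j black — skip
  h→d: d black — skip
h black
g gray
  f gray
    f→d: d black — skip
    a gray
      a→j: j black — skip
      a→e: e black — skip
    a black
  f black
  c gray
    i gray
      i→h: h black — skip
      i→j: j black — skip
      i→b: b black — skip
      i→d: d black — skip
    i black
    c→j: j black — skip
    c→h: h black — skip
  c black
  g→d: d black — skip
g black
Every edge goes to a white or black vertex — no back edge, so the graph is acyclic.

No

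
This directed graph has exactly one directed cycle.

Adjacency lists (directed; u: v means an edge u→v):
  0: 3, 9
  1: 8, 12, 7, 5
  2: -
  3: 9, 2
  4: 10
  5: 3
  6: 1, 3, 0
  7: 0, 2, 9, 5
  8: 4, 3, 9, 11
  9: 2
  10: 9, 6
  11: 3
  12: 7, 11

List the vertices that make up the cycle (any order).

1, 4, 6, 8, 10

DFS with gray/black marking from 6:
6 gray
  1 gray
    8 gray
      4 gray
        10 gray
          9 gray
            2 gray
            2 black
          9 black
          10→6: 6 is gray → back edge
Back edge closes the cycle 6 → 1 → 8 → 4 → 10 → 6; its vertices are {1, 4, 6, 8, 10}.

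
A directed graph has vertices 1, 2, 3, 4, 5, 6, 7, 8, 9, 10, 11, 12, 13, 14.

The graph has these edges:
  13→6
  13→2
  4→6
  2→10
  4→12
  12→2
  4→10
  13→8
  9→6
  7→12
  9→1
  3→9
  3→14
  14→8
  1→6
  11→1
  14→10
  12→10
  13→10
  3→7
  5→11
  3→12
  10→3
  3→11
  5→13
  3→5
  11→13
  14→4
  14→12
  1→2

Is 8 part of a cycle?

No

8 lies on a cycle iff there is a path from 8 back to itself.
Exploring from 8, it never reaches itself; equivalently, its strongly connected component is a singleton.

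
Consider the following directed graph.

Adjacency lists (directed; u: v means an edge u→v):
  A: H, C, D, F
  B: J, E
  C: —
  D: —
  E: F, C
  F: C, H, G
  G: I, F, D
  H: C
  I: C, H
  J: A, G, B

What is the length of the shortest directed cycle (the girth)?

For each vertex v, BFS finds the shortest path from v back to v.
The shortest such closed walk is B → J → B, length 2.

2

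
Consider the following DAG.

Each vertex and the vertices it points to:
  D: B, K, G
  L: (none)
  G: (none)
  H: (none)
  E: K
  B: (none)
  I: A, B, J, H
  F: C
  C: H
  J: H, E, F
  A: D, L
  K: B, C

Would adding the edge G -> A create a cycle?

Adding G→A creates a cycle iff A can already reach G.
Path from A: A → D → G.
So A → … → G → A is a cycle.

Yes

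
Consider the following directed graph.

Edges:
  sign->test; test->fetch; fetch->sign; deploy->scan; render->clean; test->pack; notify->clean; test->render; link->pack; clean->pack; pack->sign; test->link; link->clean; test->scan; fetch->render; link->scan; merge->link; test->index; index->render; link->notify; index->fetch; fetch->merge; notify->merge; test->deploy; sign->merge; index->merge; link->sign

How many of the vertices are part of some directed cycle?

A vertex is on a directed cycle iff it belongs to a strongly connected component of size ≥ 2 (or has a self-loop).
The vertices on cycles are {link, pack, sign, test, clean, fetch, index, merge, notify, render} — 10 in total.

10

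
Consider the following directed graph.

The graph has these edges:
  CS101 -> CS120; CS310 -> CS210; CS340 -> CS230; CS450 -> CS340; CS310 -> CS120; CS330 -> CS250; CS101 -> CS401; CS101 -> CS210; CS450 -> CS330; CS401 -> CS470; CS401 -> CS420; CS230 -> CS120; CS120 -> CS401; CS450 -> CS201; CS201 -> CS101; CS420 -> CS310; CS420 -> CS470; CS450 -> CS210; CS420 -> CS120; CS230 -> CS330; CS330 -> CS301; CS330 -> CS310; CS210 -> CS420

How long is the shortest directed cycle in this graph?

For each vertex v, BFS finds the shortest path from v back to v.
The shortest such closed walk is CS210 → CS420 → CS310 → CS210, length 3.

3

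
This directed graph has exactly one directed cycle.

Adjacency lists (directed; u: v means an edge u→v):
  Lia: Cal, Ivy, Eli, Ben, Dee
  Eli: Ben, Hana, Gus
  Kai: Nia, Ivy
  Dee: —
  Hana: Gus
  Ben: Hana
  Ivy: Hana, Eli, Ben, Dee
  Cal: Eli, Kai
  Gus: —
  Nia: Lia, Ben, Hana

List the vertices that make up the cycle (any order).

Cal, Kai, Lia, Nia

DFS with gray/black marking from Kai:
Kai gray
  Nia gray
    Lia gray
      Cal gray
        Eli gray
          Ben gray
            Hana gray
              Gus gray
              Gus black
            Hana black
          Ben black
          Eli→Hana: Hana black — skip
          Eli→Gus: Gus black — skip
        Eli black
        Cal→Kai: Kai is gray → back edge
Back edge closes the cycle Kai → Nia → Lia → Cal → Kai; its vertices are {Cal, Kai, Lia, Nia}.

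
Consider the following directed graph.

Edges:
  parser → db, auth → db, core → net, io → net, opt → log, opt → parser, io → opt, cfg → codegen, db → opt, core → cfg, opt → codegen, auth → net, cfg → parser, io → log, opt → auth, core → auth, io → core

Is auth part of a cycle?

Yes

auth is on a cycle iff auth can reach itself via ≥1 edge.
auth → db → opt → auth — yes.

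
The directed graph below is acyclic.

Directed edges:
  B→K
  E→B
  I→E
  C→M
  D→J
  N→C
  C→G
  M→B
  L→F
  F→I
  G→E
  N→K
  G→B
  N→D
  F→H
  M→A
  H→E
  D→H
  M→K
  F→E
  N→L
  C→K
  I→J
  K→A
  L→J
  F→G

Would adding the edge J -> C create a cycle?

Adding J→C creates a cycle iff C can already reach J.
Explore from C: no path reaches J. The graph stays acyclic.

No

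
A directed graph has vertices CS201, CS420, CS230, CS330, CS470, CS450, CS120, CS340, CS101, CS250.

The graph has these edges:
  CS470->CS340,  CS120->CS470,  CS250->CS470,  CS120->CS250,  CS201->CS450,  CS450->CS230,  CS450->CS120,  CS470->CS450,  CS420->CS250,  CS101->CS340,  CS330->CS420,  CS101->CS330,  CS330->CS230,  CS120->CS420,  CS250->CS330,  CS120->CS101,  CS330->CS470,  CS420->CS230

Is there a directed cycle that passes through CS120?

CS120 is on a cycle iff CS120 can reach itself via ≥1 edge.
CS120 → CS470 → CS450 → CS120 — yes.

Yes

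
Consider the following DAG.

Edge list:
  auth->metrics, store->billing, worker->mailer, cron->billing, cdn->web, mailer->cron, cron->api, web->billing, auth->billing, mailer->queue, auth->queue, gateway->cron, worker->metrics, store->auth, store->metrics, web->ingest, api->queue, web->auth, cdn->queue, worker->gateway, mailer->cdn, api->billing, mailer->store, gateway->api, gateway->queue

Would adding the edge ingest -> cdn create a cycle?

Adding ingest→cdn creates a cycle iff cdn can already reach ingest.
Path from cdn: cdn → web → ingest.
So cdn → … → ingest → cdn is a cycle.

Yes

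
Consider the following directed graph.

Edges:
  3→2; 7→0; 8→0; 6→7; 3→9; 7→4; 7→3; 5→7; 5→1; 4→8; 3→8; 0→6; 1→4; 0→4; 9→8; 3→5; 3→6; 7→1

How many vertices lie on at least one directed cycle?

9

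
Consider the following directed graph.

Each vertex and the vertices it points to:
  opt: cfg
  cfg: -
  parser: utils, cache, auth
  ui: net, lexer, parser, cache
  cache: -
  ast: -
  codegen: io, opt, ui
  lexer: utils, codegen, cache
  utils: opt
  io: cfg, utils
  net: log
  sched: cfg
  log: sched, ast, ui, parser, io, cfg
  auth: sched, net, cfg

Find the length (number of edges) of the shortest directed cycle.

3

For each vertex v, BFS finds the shortest path from v back to v.
The shortest such closed walk is ui → lexer → codegen → ui, length 3.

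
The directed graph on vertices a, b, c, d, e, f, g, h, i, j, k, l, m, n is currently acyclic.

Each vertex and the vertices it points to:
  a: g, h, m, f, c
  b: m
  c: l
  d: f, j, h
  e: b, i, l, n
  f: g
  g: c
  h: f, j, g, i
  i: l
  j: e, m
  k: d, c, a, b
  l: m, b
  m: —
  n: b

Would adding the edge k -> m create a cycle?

No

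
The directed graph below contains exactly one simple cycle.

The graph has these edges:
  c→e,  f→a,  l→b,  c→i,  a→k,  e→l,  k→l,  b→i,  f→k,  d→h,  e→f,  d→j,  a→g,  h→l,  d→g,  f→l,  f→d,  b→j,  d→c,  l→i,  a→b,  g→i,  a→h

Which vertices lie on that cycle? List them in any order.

c, d, e, f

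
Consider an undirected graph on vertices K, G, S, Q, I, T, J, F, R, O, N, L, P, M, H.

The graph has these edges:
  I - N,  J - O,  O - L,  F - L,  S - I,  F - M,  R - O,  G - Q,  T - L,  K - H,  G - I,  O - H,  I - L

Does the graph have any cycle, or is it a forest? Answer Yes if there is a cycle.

DFS, tracking each vertex's parent; an edge to a visited non-parent vertex closes a cycle.
Start from Q:
visit Q (parent –)
  visit G (parent Q)
    visit I (parent G)
      visit L (parent I)
        L–I: parent, skip
        visit O (parent L)
          visit H (parent O)
            H–O: parent, skip
            visit K (parent H)
              K–H: parent, skip
          O–L: parent, skip
          visit R (parent O)
            R–O: parent, skip
          visit J (parent O)
            J–O: parent, skip
        visit T (parent L)
          T–L: parent, skip
        visit F (parent L)
          visit M (parent F)
            M–F: parent, skip
          F–L: parent, skip
      visit S (parent I)
        S–I: parent, skip
      I–G: parent, skip
      visit N (parent I)
        N–I: parent, skip
    G–Q: parent, skip
visit P (parent –)
No non-parent visited neighbor found — the graph is a forest.

No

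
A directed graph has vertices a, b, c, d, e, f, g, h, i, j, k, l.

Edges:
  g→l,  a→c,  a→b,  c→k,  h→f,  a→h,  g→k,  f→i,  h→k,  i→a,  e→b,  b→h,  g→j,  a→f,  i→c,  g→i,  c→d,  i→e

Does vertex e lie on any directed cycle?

Yes

e is on a cycle iff e can reach itself via ≥1 edge.
e → b → h → f → i → e — yes.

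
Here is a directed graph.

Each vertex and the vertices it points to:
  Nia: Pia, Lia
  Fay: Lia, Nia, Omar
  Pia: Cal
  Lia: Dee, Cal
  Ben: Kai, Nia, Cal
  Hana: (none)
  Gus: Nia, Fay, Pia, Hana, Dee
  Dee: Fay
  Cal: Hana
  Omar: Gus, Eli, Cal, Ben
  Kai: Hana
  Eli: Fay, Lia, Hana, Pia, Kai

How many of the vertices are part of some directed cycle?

8

A vertex is on a directed cycle iff it belongs to a strongly connected component of size ≥ 2 (or has a self-loop).
The vertices on cycles are {Ben, Dee, Eli, Fay, Gus, Lia, Nia, Omar} — 8 in total.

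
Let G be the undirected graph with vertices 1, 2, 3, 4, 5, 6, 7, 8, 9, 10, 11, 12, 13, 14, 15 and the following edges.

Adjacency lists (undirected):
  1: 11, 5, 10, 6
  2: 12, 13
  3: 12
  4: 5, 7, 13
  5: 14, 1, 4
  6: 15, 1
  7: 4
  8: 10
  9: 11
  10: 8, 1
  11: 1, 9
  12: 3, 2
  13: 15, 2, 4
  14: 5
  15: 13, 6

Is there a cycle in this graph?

Yes

DFS, tracking each vertex's parent; an edge to a visited non-parent vertex closes a cycle.
Start from 9:
visit 9 (parent –)
  visit 11 (parent 9)
    visit 1 (parent 11)
      1–11: parent, skip
      visit 5 (parent 1)
        visit 14 (parent 5)
          14–5: parent, skip
        5–1: parent, skip
        visit 4 (parent 5)
          4–5: parent, skip
          visit 7 (parent 4)
            7–4: parent, skip
          visit 13 (parent 4)
            visit 15 (parent 13)
              15–13: parent, skip
              visit 6 (parent 15)
                6–15: parent, skip
                6–1: 1 visited and ≠ parent → cycle
Cycle: 1 – 5 – 4 – 13 – 15 – 6 – 1.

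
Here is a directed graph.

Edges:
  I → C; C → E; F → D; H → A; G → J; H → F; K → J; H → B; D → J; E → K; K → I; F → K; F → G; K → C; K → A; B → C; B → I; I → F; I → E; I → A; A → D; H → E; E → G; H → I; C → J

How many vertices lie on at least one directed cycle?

5

A vertex is on a directed cycle iff it belongs to a strongly connected component of size ≥ 2 (or has a self-loop).
The vertices on cycles are {C, E, F, I, K} — 5 in total.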